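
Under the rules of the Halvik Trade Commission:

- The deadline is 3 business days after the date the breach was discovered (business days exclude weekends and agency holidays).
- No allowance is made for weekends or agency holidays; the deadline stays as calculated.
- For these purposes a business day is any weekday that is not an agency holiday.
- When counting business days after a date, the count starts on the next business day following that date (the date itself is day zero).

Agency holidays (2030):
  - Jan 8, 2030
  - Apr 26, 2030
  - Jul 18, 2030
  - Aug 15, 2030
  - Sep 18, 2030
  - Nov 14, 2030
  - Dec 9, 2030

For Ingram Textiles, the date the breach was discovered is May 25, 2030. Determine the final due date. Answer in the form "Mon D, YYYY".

Counting 3 business days after May 25, 2030 (skipping weekends and listed holidays) reaches May 29, 2030.
No adjustment is made for weekends or holidays, so May 29, 2030 stands.
The final due date is May 29, 2030.

May 29, 2030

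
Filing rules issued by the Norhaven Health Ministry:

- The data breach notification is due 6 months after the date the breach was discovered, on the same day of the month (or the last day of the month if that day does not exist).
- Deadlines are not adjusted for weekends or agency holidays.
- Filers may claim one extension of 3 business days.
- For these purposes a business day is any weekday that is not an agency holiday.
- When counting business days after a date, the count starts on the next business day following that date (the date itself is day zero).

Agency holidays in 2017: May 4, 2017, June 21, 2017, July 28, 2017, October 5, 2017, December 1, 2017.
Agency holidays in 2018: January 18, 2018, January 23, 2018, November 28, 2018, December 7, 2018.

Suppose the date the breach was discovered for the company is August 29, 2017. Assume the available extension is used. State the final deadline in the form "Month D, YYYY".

March 5, 2018

Moving 6 months forward from August 29, 2017 on the corresponding day gives February 28, 2018 (day 29 does not exist in February, so the month's last day is used).
No adjustment is made for weekends or holidays, so February 28, 2018 stands.
Applying the 3-business-day extension: 3 business days after February 28, 2018 is March 5, 2018.
March 5, 2018 falls on a Monday. The rules make no weekend/holiday allowance, so it remains March 5, 2018.
Deadline: March 5, 2018.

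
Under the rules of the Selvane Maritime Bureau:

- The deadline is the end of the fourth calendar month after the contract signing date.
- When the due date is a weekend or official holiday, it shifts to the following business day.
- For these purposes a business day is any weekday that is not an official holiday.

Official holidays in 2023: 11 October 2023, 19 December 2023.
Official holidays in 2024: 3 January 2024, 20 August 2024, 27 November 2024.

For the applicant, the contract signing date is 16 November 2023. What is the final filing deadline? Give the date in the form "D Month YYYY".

1 April 2024

The fourth month after 16 November 2023 is March 2024, whose last day is 31 March 2024.
31 March 2024 is a Sunday, so it moves to the next business day, 1 April 2024 (Monday).
The final due date is 1 April 2024.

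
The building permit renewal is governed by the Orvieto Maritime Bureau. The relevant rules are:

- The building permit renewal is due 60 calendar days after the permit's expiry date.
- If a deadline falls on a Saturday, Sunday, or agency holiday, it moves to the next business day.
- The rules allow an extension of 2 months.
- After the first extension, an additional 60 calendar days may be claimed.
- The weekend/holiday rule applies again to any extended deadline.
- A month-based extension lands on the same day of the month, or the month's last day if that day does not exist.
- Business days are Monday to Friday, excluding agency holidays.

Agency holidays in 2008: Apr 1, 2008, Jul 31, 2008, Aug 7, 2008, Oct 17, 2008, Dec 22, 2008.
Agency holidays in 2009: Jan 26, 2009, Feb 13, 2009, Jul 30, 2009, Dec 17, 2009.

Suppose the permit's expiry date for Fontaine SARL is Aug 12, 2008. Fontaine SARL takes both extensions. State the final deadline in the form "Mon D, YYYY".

From Aug 12, 2008, 60 calendar days later is Oct 11, 2008.
Because Oct 11, 2008 is a Saturday, the deadline becomes Oct 13, 2008 (Monday).
The 2 months extension carries Oct 13, 2008 to Dec 13, 2008.
Because Dec 13, 2008 is a Saturday, the deadline becomes Dec 15, 2008 (Monday).
With the 60-day extension, Dec 15, 2008 becomes Feb 13, 2009.
Feb 13, 2009 is a listed holiday; the next business day is Feb 16, 2009 (Monday).
Final deadline: Feb 16, 2009.

Feb 16, 2009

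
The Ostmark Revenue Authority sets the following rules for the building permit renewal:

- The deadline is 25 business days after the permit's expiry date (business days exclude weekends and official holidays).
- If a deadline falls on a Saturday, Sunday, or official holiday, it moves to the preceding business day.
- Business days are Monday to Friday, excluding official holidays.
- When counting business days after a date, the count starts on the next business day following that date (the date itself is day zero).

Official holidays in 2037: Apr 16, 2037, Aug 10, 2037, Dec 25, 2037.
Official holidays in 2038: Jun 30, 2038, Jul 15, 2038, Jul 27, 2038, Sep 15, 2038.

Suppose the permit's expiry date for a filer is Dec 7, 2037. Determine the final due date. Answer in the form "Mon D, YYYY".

Starting the day after Dec 7, 2037 and counting 25 business days lands on Jan 12, 2038.
Jan 12, 2038 (Tuesday) is already a business day.
Final deadline: Jan 12, 2038.

Jan 12, 2038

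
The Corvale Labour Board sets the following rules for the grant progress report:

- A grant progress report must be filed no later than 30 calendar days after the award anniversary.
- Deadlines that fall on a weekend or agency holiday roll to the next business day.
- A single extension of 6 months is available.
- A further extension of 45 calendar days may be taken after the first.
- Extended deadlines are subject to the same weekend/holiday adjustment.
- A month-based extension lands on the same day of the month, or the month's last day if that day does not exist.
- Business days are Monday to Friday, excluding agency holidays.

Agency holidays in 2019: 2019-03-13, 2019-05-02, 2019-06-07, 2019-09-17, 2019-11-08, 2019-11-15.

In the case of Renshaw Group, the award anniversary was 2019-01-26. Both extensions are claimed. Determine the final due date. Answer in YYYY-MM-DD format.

2019-10-10

Adding 30 calendar days to 2019-01-26 gives 2019-02-25.
2019-02-25 (Monday) is already a business day.
The 6 months extension carries 2019-02-25 to 2019-08-25.
2019-08-25 falls on a Sunday. Rolling to the next business day gives 2019-08-26, a Monday.
Add the 45 calendar-day extension to 2019-08-26: 2019-10-10.
Since 2019-10-10 is a Thursday and not a holiday, the date is unchanged.
Final deadline: 2019-10-10.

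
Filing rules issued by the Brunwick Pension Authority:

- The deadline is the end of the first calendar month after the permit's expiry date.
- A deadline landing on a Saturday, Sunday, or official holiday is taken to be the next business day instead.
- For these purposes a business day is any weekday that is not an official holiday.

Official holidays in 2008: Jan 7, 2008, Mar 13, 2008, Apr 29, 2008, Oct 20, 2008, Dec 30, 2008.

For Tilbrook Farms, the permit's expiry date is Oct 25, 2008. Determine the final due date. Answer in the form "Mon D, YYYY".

1 month after Oct 25, 2008 falls in November 2008; the last day of that month is Nov 30, 2008.
Because Nov 30, 2008 is a Sunday, the deadline becomes Dec 1, 2008 (Monday).
The final due date is Dec 1, 2008.

Dec 1, 2008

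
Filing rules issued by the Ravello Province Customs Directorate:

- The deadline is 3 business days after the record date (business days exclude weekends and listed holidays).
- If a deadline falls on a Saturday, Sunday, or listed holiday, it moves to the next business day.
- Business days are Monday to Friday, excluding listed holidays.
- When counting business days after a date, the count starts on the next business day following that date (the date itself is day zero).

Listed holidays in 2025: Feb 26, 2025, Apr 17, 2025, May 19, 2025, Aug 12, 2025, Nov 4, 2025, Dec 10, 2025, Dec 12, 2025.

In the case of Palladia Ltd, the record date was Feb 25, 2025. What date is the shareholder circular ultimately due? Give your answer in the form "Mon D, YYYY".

Mar 3, 2025

Counting 3 business days after Feb 25, 2025 (skipping weekends and listed holidays) reaches Mar 3, 2025.
Mar 3, 2025 (Monday) is already a business day.
Final deadline: Mar 3, 2025.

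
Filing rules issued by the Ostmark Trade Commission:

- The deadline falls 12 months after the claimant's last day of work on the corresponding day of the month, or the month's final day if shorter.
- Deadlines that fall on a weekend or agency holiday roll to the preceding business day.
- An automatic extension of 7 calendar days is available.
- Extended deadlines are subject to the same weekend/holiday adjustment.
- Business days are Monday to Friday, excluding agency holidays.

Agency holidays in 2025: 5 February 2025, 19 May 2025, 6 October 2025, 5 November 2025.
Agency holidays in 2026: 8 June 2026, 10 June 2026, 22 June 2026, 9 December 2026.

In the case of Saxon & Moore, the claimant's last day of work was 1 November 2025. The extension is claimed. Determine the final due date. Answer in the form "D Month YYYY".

6 November 2026

12 months after 1 November 2025, on the same day of the month, is 1 November 2026.
1 November 2026 is a Sunday; the preceding business day is 30 October 2026 (Friday).
Add the 7 calendar-day extension to 30 October 2026: 6 November 2026.
6 November 2026 falls on a Friday, which is a business day, so no adjustment is needed.
The final due date is 6 November 2026.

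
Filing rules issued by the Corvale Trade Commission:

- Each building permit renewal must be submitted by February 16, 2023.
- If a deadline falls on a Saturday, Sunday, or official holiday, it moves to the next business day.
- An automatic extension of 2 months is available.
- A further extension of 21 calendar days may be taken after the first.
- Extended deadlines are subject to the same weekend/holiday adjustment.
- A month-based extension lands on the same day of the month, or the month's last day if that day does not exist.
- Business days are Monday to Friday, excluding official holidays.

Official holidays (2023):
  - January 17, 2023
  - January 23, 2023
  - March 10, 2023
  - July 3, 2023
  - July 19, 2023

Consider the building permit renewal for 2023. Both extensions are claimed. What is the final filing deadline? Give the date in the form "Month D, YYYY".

Start from the fixed due date, February 16, 2023.
February 16, 2023 is a Thursday and not a listed holiday, so it stands.
The 2 months extension carries February 16, 2023 to April 16, 2023.
April 16, 2023 is a Sunday; the next business day is April 17, 2023 (Monday).
Applying the 21-calendar-day extension: April 17, 2023 + 21 days = May 8, 2023.
May 8, 2023 (Monday) is already a business day.
Deadline: May 8, 2023.

May 8, 2023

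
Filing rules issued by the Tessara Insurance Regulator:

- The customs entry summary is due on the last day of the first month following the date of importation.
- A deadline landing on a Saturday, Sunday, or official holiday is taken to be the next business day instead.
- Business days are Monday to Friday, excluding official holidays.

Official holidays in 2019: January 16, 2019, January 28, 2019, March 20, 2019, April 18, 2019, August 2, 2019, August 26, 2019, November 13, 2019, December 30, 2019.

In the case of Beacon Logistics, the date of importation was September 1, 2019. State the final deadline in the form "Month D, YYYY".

October 31, 2019

1 month after September 1, 2019 is October 2019; that month ends on October 31, 2019.
October 31, 2019 is a Thursday and not a listed holiday, so it stands.
Final deadline: October 31, 2019.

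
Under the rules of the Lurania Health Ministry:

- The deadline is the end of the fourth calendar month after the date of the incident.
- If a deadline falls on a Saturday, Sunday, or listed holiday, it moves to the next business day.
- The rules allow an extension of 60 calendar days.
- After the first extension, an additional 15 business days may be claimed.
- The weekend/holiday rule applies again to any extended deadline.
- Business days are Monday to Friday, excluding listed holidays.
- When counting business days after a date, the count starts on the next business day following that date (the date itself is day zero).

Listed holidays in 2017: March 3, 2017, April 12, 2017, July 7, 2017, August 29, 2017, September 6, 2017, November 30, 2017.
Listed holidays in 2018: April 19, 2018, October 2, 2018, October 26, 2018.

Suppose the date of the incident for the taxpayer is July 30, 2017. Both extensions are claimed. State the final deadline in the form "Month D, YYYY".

February 20, 2018

4 months after July 30, 2017 is November 2017; that month ends on November 30, 2017.
November 30, 2017 is a listed holiday, so it moves to the next business day, December 1, 2017 (Friday).
Add the 60 calendar-day extension to December 1, 2017: January 30, 2018.
January 30, 2018 falls on a Tuesday, which is a business day, so no adjustment is needed.
The 15-business-day extension runs from January 30, 2018 to February 20, 2018.
February 20, 2018 (Tuesday) is already a business day.
Deadline: February 20, 2018.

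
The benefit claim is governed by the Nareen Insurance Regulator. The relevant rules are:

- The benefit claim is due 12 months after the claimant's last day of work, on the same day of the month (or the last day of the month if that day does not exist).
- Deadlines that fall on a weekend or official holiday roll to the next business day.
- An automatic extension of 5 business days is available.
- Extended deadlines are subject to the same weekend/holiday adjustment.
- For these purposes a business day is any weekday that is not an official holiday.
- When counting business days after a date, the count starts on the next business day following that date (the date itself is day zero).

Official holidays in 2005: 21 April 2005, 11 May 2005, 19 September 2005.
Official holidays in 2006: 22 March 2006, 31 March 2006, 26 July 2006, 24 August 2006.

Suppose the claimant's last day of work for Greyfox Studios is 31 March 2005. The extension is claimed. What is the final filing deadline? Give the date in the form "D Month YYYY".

10 April 2006

Moving 12 months forward from 31 March 2005 on the corresponding day gives 31 March 2006.
31 March 2006 is a listed holiday; the next business day is 3 April 2006 (Monday).
The 5-business-day extension runs from 3 April 2006 to 10 April 2006.
10 April 2006 is a Monday and not a listed holiday, so it stands.
Final deadline: 10 April 2006.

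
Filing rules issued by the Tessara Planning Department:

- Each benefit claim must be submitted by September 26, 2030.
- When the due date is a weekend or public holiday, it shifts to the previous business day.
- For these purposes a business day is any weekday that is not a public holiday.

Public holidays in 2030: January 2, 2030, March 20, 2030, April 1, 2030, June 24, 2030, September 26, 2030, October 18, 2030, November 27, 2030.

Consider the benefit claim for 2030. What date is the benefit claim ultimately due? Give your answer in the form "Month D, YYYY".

The stated deadline is September 26, 2030.
Because September 26, 2030 is a listed holiday, the deadline becomes September 25, 2030 (Wednesday).
Deadline: September 25, 2030.

September 25, 2030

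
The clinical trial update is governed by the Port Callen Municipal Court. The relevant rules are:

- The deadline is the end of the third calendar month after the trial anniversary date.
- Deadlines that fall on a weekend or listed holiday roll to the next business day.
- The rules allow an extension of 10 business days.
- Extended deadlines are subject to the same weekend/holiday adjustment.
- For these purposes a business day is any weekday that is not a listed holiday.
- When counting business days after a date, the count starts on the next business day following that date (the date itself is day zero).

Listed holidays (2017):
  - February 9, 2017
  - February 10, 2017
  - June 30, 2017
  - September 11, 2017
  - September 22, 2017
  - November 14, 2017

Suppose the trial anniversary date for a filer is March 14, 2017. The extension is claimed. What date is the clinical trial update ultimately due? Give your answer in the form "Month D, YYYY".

3 months after March 14, 2017 is June 2017; that month ends on June 30, 2017.
June 30, 2017 is a listed holiday, so it moves to the next business day, July 3, 2017 (Monday).
The 10-business-day extension runs from July 3, 2017 to July 17, 2017.
July 17, 2017 is a Monday and not a listed holiday, so it stands.
Final deadline: July 17, 2017.

July 17, 2017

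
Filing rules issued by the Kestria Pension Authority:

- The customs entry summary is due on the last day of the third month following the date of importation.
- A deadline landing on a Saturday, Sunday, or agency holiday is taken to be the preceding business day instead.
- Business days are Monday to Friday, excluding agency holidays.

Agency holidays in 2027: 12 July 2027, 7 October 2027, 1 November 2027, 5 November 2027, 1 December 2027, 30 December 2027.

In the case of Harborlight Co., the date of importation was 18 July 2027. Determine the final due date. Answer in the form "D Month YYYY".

29 October 2027

3 months after 18 July 2027 is October 2027; that month ends on 31 October 2027.
31 October 2027 is a Sunday, so it moves to the preceding business day, 29 October 2027 (Friday).
Deadline: 29 October 2027.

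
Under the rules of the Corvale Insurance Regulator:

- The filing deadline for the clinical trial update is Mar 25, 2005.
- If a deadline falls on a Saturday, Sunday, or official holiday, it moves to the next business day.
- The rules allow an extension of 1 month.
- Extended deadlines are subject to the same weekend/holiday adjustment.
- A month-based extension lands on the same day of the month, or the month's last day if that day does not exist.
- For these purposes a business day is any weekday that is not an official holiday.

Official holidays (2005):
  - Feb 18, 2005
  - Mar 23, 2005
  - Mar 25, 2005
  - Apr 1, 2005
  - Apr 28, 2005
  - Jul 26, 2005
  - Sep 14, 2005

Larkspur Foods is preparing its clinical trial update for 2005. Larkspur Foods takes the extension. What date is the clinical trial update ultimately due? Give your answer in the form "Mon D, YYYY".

Apr 29, 2005

The statutory due date is Mar 25, 2005.
Mar 25, 2005 is a listed holiday, so it moves to the next business day, Mar 28, 2005 (Monday).
Add 1 month to Mar 28, 2005: Apr 28, 2005.
Apr 28, 2005 is a listed holiday; the next business day is Apr 29, 2005 (Friday).
Final deadline: Apr 29, 2005.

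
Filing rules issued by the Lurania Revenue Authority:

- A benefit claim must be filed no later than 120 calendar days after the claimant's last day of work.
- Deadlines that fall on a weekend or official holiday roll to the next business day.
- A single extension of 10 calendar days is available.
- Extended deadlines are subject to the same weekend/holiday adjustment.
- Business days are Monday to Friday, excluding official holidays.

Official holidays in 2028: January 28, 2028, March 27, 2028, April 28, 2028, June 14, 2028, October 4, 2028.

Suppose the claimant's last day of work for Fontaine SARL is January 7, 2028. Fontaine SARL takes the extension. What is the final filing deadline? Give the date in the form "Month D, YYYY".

May 18, 2028

Trigger date January 7, 2028 + 120 calendar days = May 6, 2028.
May 6, 2028 is a Saturday; the next business day is May 8, 2028 (Monday).
Applying the 10-calendar-day extension: May 8, 2028 + 10 days = May 18, 2028.
May 18, 2028 (Thursday) is already a business day.
So the filing is due May 18, 2028.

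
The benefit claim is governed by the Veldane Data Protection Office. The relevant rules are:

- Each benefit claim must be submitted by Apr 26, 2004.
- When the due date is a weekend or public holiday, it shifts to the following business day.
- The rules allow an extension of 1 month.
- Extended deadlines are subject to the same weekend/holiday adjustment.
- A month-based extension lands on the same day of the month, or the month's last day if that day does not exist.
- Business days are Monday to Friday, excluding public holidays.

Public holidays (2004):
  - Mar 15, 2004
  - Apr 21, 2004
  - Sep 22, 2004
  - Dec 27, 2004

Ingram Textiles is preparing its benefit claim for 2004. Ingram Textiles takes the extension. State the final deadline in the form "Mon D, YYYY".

May 26, 2004

The statutory due date is Apr 26, 2004.
Apr 26, 2004 (Monday) is already a business day.
The 1 month extension carries Apr 26, 2004 to May 26, 2004.
May 26, 2004 (Wednesday) is already a business day.
So the filing is due May 26, 2004.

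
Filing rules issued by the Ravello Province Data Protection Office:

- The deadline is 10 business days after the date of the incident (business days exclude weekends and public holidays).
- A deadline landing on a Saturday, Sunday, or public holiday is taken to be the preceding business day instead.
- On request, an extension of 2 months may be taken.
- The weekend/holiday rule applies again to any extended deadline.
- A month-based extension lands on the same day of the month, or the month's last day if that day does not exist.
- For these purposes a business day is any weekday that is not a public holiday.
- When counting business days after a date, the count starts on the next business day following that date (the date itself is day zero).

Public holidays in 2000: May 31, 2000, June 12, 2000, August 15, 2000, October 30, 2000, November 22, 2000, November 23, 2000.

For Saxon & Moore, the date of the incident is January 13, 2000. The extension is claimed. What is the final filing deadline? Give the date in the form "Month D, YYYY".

Starting the day after January 13, 2000 and counting 10 business days lands on January 27, 2000.
January 27, 2000 is a Thursday and not a listed holiday, so it stands.
Add 2 months to January 27, 2000: March 27, 2000.
March 27, 2000 is a Monday and not a listed holiday, so it stands.
Final deadline: March 27, 2000.

March 27, 2000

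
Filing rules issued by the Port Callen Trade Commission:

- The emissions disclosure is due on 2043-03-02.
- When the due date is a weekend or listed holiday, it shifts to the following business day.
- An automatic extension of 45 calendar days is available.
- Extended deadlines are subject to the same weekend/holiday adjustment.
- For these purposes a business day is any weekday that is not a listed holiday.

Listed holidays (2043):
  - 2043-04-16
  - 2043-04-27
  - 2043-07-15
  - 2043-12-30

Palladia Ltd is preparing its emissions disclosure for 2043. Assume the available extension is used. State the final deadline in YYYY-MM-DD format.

2043-04-17

The statutory due date is 2043-03-02.
2043-03-02 is a Monday and not a listed holiday, so it stands.
With the 45-day extension, 2043-03-02 becomes 2043-04-16.
2043-04-16 is a listed holiday; the next business day is 2043-04-17 (Friday).
The final due date is 2043-04-17.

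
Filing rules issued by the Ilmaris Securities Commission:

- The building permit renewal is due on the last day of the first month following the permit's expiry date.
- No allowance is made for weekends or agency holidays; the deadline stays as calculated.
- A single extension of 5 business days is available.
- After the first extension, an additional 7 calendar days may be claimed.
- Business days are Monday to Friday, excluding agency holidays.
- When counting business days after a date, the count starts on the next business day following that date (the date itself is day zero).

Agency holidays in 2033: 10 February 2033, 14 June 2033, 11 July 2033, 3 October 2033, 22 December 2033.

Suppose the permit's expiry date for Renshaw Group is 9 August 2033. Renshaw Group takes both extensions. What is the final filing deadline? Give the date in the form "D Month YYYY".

17 October 2033

1 month after 9 August 2033 falls in September 2033; the last day of that month is 30 September 2033.
30 September 2033 falls on a Friday. The rules make no weekend/holiday allowance, so it remains 30 September 2033.
The 5-business-day extension runs from 30 September 2033 to 10 October 2033.
No adjustment is made for weekends or holidays, so 10 October 2033 stands.
With the 7-day extension, 10 October 2033 becomes 17 October 2033.
17 October 2033 falls on a Monday. The rules make no weekend/holiday allowance, so it remains 17 October 2033.
Deadline: 17 October 2033.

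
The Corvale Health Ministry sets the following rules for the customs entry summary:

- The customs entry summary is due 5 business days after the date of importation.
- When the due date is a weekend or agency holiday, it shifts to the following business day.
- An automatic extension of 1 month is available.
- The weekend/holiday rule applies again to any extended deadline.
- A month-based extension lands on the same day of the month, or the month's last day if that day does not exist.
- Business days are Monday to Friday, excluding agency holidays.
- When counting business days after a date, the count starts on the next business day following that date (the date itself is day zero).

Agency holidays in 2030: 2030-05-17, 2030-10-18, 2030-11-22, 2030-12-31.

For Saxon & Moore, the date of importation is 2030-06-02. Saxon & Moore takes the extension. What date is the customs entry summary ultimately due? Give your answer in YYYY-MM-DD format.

Starting the day after 2030-06-02 and counting 5 business days lands on 2030-06-07.
Since 2030-06-07 is a Friday and not a holiday, the date is unchanged.
The 1 month extension carries 2030-06-07 to 2030-07-07.
2030-07-07 is a Sunday; the next business day is 2030-07-08 (Monday).
The final due date is 2030-07-08.

2030-07-08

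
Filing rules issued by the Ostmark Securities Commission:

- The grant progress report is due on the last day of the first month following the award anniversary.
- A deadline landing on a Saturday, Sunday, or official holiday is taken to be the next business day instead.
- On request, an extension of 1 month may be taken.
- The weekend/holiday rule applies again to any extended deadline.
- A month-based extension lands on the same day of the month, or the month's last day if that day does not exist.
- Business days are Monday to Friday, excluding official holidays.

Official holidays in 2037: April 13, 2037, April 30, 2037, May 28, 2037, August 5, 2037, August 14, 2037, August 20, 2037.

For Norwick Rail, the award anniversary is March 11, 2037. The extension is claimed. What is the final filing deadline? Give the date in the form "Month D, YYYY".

June 1, 2037

1 month after March 11, 2037 falls in April 2037; the last day of that month is April 30, 2037.
April 30, 2037 is a listed holiday; the next business day is May 1, 2037 (Friday).
Add 1 month to May 1, 2037: June 1, 2037.
June 1, 2037 (Monday) is already a business day.
So the filing is due June 1, 2037.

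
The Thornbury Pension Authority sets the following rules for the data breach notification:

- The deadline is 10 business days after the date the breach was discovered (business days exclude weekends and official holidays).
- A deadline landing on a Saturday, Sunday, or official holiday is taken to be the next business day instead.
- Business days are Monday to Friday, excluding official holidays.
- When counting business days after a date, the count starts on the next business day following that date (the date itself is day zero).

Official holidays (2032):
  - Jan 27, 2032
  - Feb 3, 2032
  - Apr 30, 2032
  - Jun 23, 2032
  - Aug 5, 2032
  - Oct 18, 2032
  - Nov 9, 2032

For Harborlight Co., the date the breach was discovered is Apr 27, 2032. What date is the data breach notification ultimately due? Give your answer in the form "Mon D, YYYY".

Counting 10 business days after Apr 27, 2032 (skipping weekends and listed holidays) reaches May 12, 2032.
May 12, 2032 falls on a Wednesday, which is a business day, so no adjustment is needed.
Deadline: May 12, 2032.

May 12, 2032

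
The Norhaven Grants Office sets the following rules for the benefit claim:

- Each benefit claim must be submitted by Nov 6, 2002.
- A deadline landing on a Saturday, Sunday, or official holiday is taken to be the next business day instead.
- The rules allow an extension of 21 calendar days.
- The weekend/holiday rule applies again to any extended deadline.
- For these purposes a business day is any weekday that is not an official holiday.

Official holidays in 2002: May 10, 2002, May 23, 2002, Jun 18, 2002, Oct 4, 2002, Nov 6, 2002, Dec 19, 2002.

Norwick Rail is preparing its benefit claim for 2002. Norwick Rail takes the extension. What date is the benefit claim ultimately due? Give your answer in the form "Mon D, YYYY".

Nov 28, 2002

Start from the fixed due date, Nov 6, 2002.
Because Nov 6, 2002 is a listed holiday, the deadline becomes Nov 7, 2002 (Thursday).
The 21-calendar-day extension moves the deadline from Nov 7, 2002 to Nov 28, 2002.
Nov 28, 2002 is a Thursday and not a listed holiday, so it stands.
So the filing is due Nov 28, 2002.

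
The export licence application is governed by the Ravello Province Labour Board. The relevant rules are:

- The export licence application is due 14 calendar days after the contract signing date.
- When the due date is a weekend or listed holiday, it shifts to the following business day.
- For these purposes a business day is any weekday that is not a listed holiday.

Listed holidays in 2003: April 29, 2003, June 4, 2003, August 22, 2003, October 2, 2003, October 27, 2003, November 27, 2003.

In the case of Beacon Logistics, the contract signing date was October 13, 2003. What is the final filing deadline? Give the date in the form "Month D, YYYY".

October 28, 2003

Adding 14 calendar days to October 13, 2003 gives October 27, 2003.
October 27, 2003 is a listed holiday, so it moves to the next business day, October 28, 2003 (Tuesday).
Deadline: October 28, 2003.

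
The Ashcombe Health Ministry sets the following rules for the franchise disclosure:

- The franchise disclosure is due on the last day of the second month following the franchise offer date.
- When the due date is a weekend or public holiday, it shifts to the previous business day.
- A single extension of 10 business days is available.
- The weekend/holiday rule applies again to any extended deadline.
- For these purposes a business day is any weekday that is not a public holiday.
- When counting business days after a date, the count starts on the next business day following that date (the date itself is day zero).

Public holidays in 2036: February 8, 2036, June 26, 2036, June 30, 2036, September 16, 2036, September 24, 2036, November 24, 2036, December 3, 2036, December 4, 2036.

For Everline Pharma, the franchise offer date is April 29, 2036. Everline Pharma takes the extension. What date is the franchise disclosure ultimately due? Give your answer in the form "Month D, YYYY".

July 14, 2036

2 months after April 29, 2036 falls in June 2036; the last day of that month is June 30, 2036.
June 30, 2036 is a listed holiday, so it moves to the preceding business day, June 27, 2036 (Friday).
Counting 10 further business days from June 27, 2036 reaches July 14, 2036.
Since July 14, 2036 is a Monday and not a holiday, the date is unchanged.
Final deadline: July 14, 2036.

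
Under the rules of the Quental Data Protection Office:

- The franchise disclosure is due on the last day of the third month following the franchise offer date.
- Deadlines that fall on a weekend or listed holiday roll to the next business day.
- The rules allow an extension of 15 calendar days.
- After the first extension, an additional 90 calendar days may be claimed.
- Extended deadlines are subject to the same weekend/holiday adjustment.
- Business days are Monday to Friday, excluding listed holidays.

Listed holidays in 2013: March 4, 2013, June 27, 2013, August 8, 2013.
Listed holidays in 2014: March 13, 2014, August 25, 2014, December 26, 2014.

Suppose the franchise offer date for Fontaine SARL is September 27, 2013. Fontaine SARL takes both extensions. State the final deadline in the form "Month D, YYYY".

April 15, 2014

3 months after September 27, 2013 falls in December 2013; the last day of that month is December 31, 2013.
Since December 31, 2013 is a Tuesday and not a holiday, the date is unchanged.
Add the 15 calendar-day extension to December 31, 2013: January 15, 2014.
Since January 15, 2014 is a Wednesday and not a holiday, the date is unchanged.
Add the 90 calendar-day extension to January 15, 2014: April 15, 2014.
April 15, 2014 (Tuesday) is already a business day.
Deadline: April 15, 2014.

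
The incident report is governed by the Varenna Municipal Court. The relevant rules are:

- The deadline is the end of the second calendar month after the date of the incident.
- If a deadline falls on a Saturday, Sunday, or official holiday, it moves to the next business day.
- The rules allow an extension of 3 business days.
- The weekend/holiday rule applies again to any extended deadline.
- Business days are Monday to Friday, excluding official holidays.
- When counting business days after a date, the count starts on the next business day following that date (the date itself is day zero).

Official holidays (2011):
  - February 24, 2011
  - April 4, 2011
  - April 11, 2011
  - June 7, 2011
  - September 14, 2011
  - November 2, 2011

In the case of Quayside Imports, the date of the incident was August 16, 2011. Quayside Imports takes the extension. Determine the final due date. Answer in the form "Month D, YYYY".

2 months after August 16, 2011 is October 2011; that month ends on October 31, 2011.
October 31, 2011 (Monday) is already a business day.
Applying the 3-business-day extension: 3 business days after October 31, 2011 is November 4, 2011.
November 4, 2011 (Friday) is already a business day.
The final due date is November 4, 2011.

November 4, 2011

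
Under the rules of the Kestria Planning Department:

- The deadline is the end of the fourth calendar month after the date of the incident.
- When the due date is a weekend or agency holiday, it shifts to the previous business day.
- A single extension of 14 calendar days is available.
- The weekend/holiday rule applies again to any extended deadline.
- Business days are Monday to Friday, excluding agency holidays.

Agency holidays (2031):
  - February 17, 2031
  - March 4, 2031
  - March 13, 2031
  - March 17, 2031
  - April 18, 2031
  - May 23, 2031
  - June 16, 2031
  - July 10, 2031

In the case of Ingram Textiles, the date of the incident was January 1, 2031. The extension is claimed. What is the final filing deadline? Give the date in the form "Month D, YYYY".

June 13, 2031

4 months after January 1, 2031 is May 2031; that month ends on May 31, 2031.
May 31, 2031 is a Saturday; the preceding business day is May 30, 2031 (Friday).
Applying the 14-calendar-day extension: May 30, 2031 + 14 days = June 13, 2031.
June 13, 2031 (Friday) is already a business day.
So the filing is due June 13, 2031.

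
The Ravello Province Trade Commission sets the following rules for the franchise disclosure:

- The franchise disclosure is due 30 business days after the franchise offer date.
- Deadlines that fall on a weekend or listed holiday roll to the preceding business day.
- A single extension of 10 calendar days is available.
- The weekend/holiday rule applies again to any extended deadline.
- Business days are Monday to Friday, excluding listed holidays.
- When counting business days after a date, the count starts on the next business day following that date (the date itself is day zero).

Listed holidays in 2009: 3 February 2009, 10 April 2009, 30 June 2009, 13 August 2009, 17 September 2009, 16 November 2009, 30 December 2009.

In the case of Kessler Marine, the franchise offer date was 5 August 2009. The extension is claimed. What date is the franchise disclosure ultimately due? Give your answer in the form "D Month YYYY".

30 business days after 5 August 2009, excluding weekends and holidays, is 18 September 2009.
18 September 2009 falls on a Friday, which is a business day, so no adjustment is needed.
The 10-calendar-day extension moves the deadline from 18 September 2009 to 28 September 2009.
Since 28 September 2009 is a Monday and not a holiday, the date is unchanged.
Deadline: 28 September 2009.

28 September 2009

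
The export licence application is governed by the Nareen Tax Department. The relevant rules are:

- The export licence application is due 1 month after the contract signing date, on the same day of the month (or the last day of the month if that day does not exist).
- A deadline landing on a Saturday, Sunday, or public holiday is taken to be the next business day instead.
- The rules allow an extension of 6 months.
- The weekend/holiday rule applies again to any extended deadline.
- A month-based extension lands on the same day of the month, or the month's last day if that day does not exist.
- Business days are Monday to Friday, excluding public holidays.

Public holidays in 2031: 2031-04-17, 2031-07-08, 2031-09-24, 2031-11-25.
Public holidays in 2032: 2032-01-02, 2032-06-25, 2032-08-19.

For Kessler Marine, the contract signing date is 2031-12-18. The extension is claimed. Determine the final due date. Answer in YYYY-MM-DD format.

1 month from 2031-12-18 is 2032-01-18.
Because 2032-01-18 is a Sunday, the deadline becomes 2032-01-19 (Monday).
Add 6 months to 2032-01-19: 2032-07-19.
Since 2032-07-19 is a Monday and not a holiday, the date is unchanged.
Deadline: 2032-07-19.

2032-07-19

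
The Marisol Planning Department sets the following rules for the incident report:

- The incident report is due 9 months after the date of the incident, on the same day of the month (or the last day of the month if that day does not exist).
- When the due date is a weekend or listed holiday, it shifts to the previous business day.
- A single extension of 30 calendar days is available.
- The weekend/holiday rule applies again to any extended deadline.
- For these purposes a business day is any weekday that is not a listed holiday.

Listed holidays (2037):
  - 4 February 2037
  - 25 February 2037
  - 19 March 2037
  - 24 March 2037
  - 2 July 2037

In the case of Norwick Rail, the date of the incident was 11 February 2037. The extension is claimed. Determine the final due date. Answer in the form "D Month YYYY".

9 months after 11 February 2037, on the same day of the month, is 11 November 2037.
11 November 2037 is a Wednesday and not a listed holiday, so it stands.
With the 30-day extension, 11 November 2037 becomes 11 December 2037.
11 December 2037 is a Friday and not a listed holiday, so it stands.
So the filing is due 11 December 2037.

11 December 2037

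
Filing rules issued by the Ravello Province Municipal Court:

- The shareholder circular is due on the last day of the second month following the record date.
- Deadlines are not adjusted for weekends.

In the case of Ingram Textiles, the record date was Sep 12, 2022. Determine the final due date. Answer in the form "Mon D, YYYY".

The second month after Sep 12, 2022 is November 2022, whose last day is Nov 30, 2022.
Nov 30, 2022 falls on a Wednesday. The rules make no weekend/holiday allowance, so it remains Nov 30, 2022.
The final due date is Nov 30, 2022.

Nov 30, 2022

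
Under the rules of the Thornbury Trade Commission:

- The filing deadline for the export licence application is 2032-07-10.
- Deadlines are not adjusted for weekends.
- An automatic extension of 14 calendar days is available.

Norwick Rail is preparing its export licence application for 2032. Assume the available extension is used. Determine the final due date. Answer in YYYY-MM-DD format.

2032-07-24

The statutory due date is 2032-07-10.
2032-07-10 falls on a Saturday. The rules make no weekend/holiday allowance, so it remains 2032-07-10.
The 14-calendar-day extension moves the deadline from 2032-07-10 to 2032-07-24.
2032-07-24 is a Saturday; no weekend or holiday adjustment applies.
Final deadline: 2032-07-24.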